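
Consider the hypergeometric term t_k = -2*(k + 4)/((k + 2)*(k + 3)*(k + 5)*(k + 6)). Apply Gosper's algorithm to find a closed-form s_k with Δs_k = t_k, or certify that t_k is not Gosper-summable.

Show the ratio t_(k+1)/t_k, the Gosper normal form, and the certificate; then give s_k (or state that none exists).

s_k = k*(-k - 7)/(10*(k**2 + 7*k + 10))

Compute t_(k+1)/t_k: get (k + 2)*(k + 5)**2/((k + 4)**2*(k + 7)).
Factor: A=k + 2; B=k + 7; C=k**2 + 8*k + 16.
Need (k + 2)·f(k+1) − (k + 6)·f(k) = k**2 + 8*k + 16.
Bound: deg f ≤ 4.
Coefficient equations give f(k) = k*(k + 3)*(k + 4)*(k + 7)/20.
Get s_k = R·t_k = k*(-k - 7)/(10*(k**2 + 7*k + 10)) with R(k) = B(k−1)f(k)/C(k) = k*(k + 3)*(k + 6)*(k + 7)/(20*(k + 4)).
Check: Δs_k = 2*(-k - 4)/(k**4 + 16*k**3 + 91*k**2 + 216*k + 180). ✓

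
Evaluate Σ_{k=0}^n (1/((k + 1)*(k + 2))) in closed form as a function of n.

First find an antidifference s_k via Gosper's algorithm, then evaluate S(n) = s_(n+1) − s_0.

Compute t_(k+1)/t_k: get (k + 1)/(k + 3).
A = k + 1, B = k + 3, C = 1.
Need (k + 1)·f(k+1) − (k + 2)·f(k) = 1.
Degrees (1,1,0) ⇒ d ≤ 1.
A polynomial solution: f(k) = k.
So s_k = (B(k−1)f/C)·t_k = (k*(k + 2))·t_k = k/(k + 1).
Verify: 1/(k**2 + 3*k + 2) matches t_k.
Evaluate: s_(n+1) = (n + 1)/(n + 2); subtract s_(0) = 0 ⇒ S(n) = (n + 1)/(n + 2).

S(n) = (n + 1)/(n + 2)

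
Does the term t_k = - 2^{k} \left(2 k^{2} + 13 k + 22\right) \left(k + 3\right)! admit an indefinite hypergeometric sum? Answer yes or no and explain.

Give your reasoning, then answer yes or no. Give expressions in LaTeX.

Yes. s_k = - 2^{k} \left(k + 2\right) \left(k + 3\right)!.

Compute t_(k+1)/t_k: get 2*(2*k**3 + 25*k**2 + 105*k + 148)/(2*k**2 + 13*k + 22).
Factor: A=2*k + 8; B=1; C=k**2 + 13*k/2 + 11.
Solve (2*k + 8)·f(k+1) − (1)·f(k) = k**2 + 13*k/2 + 11.
Bound: deg f ≤ 1.
Solving with deg f ≤ 1: f(k) = (k + 2)/2.
R(k) = B(k−1)·f(k)/C(k) = (k + 2)/(2*k**2 + 13*k + 22); s_k = R·t_k = -2**k*(k + 2)*factorial(k + 3).
Check: Δs_k = -2**k*(2*k**2 + 13*k + 22)*factorial(k + 3). ✓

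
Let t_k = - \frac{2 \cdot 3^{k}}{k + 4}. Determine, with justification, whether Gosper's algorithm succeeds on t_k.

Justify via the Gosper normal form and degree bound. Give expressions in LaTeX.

Step 1: r(k) = 3*(k + 4)/(k + 5).
A = 3*k + 12, B = k + 5, C = 1.
Need (3*k + 12)·f(k+1) − (k + 4)·f(k) = 1.
Degrees (1,1,0) ⇒ d ≤ -1.
Bound -1 < 0, so the key equation has no polynomial solution.

No — t_k has no hypergeometric antidifference.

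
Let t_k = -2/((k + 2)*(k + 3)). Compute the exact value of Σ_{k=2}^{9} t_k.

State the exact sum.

Step 1: r(k) = (k + 2)/(k + 4).
So A=k + 2 and B=k + 4, with C=1.
f must satisfy (k + 2)·f(k+1) − (k + 3)·f(k) = 1.
Bound: deg f ≤ 1.
Solving with deg f ≤ 1: f(k) = k/2.
Get s_k = R·t_k = -k/(k + 2) with R(k) = B(k−1)f(k)/C(k) = k*(k + 3)/2.
s_(k+1) − s_k = -2/(k**2 + 5*k + 6) = t_k.
Telescoping: Σ = s_(10) − s_(2) = -5/6 − (-1/2) = -1/3.

Σ = -1/3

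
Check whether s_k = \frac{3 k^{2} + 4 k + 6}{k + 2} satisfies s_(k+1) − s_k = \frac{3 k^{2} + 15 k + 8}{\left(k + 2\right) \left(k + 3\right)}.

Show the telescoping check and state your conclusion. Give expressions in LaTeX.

valid; difference matches t_k

s_(k+1) = (3*k**2 + 10*k + 13)/(k + 3)
s_(k+1) − s_k = (3*k**2 + 15*k + 8)/(k**2 + 5*k + 6)
(s_(k+1) − s_k) − t_k = 0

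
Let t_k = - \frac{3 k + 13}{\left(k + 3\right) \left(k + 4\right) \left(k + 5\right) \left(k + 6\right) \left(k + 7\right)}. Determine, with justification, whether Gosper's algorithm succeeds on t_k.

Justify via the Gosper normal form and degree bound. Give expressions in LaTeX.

The ratio is (k + 3)*(3*k + 16)/((k + 8)*(3*k + 13)).
Factor: A=k + 3; B=k + 8; C=k + 13/3.
Solve (k + 3)·f(k+1) − (k + 7)·f(k) = k + 13/3.
Bound: deg f ≤ 4.
Solving with deg f ≤ 4: f(k) = k*(k + 4)*(k**2 + 14*k + 63)/270.
R(k) = B(k−1)·f(k)/C(k) = k*(k + 4)*(k + 7)*(k**2 + 14*k + 63)/(90*(3*k + 13)); s_k = R·t_k = k*(-k**2 - 14*k - 63)/(90*(k**3 + 14*k**2 + 63*k + 90)).
Verify: (-3*k - 13)/(k**5 + 25*k**4 + 245*k**3 + 1175*k**2 + 2754*k + 2520) matches t_k.

Yes. s_k = \frac{k \left(- k^{2} - 14 k - 63\right)}{90 \left(k^{3} + 14 k^{2} + 63 k + 90\right)}.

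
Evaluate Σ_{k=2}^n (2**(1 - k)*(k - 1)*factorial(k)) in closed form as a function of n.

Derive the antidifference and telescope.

S(n) = 2**(1 - n)*(-2**n + n*factorial(n) + factorial(n))

Ratio r(k) = k*(k + 1)/(2*(k - 1)).
Normal form (A,B,C) = (k/2 + 1/2, 1, k - 1).
Solve (k/2 + 1/2)·f(k+1) − (1)·f(k) = k - 1.
d = 0 from the (1,0,1) case.
Solve for f: f(k) = 2 (degree 0 ≤ 0).
Then R = B(k−1)f/C = 2/(k - 1), so s_k = R(k)·t_k = 2**(2 - k)*factorial(k).
Δs = 2**(1 - k)*(k - 1)*factorial(k), as required.
Telescope: S(n) = s_(n+1) − s_(2) = 2**(1 - n)*factorial(n + 1) − (2) = 2**(1 - n)*(-2**n + n*factorial(n) + factorial(n)).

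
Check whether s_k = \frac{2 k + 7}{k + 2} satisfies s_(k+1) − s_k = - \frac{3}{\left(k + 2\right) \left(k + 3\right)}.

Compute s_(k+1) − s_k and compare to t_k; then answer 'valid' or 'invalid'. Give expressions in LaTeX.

s_(k+1) = (2*k + 9)/(k + 3)
s_(k+1) − s_k = -3/(k**2 + 5*k + 6)
(s_(k+1) − s_k) − t_k = 0

Valid — Δs_k = t_k.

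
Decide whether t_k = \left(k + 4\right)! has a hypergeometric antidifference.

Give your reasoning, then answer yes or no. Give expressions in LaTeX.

Step 1: r(k) = k + 5.
So A=k + 5 and B=1, with C=1.
Need (k + 5)·f(k+1) − (1)·f(k) = 1.
deg f ≤ -1 (via 1,0,0).
Negative degree bound (-1): no f exists, t_k not Gosper-summable.

No; the degree bound rules out any f.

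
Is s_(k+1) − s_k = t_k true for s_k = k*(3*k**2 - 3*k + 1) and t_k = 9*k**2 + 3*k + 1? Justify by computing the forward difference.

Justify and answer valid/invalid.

s_(k+1) = 3*k**3 + 6*k**2 + 4*k + 1
s_(k+1) − s_k = 9*k**2 + 3*k + 1
(s_(k+1) − s_k) − t_k = 0

valid (s_(k+1) − s_k reduces to t_k)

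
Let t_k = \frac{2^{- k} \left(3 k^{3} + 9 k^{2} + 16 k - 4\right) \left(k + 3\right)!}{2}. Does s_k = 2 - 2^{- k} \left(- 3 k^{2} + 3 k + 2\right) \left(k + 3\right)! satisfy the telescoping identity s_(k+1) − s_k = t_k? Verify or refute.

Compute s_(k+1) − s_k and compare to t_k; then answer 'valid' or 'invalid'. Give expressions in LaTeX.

s_(k+1) = -2**(-k - 1)*(3*k - 3*(k + 1)**2 + 5)*factorial(k + 4) + 2
s_(k+1) − s_k = (3*k**3 + 9*k**2 + 16*k - 4)*factorial(k + 3)/(2*2**k)
(s_(k+1) − s_k) − t_k = 0

Valid: the claim telescopes to t_k.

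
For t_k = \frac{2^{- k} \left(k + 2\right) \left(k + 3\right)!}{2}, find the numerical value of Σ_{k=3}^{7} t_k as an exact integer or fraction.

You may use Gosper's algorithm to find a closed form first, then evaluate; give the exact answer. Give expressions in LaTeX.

r(k) = (k + 3)*(k + 4)/(2*(k + 2)) after simplifying.
A = k/2 + 2, B = 1, C = k + 2.
Key eq: (k/2 + 2)·f(k+1) = (1)·f(k) + (k + 2).
d = 0 from the (1,0,1) case.
Match coefficients ⇒ f(k) = 2.
Then R = B(k−1)f/C = 2/(k + 2), so s_k = R(k)·t_k = factorial(k + 3)/2**k.
Verify: (k + 2)*factorial(k + 3)/(2*2**k) matches t_k.
Sum = s_(8) − s_(3); s_(8) = 155925, s_(3) = 90 ⇒ 155835.

Σ = 155835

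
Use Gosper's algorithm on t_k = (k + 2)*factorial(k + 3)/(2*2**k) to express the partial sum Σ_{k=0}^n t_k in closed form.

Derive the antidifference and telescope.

S(n) = -6 + factorial(n + 4)/(2*2**n)

Ratio r(k) = (k + 3)*(k + 4)/(2*(k + 2)).
So A=k/2 + 2 and B=1, with C=k + 2.
f must satisfy (k/2 + 2)·f(k+1) − (1)·f(k) = k + 2.
d = 0 from the (1,0,1) case.
Match coefficients ⇒ f(k) = 2.
R(k) = B(k−1)·f(k)/C(k) = 2/(k + 2); s_k = R·t_k = factorial(k + 3)/2**k.
Δs = (k + 2)*factorial(k + 3)/(2*2**k), as required.
Evaluate: s_(n+1) = 2**(-n - 1)*factorial(n + 4); subtract s_(0) = 6 ⇒ S(n) = -6 + factorial(n + 4)/(2*2**n).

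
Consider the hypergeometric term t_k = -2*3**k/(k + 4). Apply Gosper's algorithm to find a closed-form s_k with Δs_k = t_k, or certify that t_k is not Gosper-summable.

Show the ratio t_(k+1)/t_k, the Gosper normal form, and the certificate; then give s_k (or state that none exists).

Compute t_(k+1)/t_k: get 3*(k + 4)/(k + 5).
A = 3*k + 12, B = k + 5, C = 1.
Set up (3*k + 12)·f(k+1) − (k + 4)·f(k) − (1) = 0.
Bound: deg f ≤ -1.
d = -1 < 0 ⇒ no nonzero polynomial f; not summable.

none (Gosper's algorithm certifies no s_k)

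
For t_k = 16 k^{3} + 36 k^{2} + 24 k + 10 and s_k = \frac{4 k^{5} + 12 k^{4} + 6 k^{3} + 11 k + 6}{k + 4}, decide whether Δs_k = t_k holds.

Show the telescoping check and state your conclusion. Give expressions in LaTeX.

Invalid: residual \frac{2 \left(- 12 k^{4} - 96 k^{3} - 170 k^{2} - 102 k - 37\right)}{k^{2} + 9 k + 20} ≠ 0.

s_(k+1) = (11*k + 4*(k + 1)**5 + 12*(k + 1)**4 + 6*(k + 1)**3 + 17)/(k + 5)
s_(k+1) − s_k = 2*(8*k**5 + 78*k**4 + 238*k**3 + 303*k**2 + 183*k + 63)/(k**2 + 9*k + 20)
(s_(k+1) − s_k) − t_k = 2*(-12*k**4 - 96*k**3 - 170*k**2 - 102*k - 37)/(k**2 + 9*k + 20)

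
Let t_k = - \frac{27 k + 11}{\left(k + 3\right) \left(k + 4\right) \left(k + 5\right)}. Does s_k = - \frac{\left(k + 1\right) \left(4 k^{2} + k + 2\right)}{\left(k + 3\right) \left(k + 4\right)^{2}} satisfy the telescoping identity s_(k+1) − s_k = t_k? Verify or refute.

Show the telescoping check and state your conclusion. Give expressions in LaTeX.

s_(k+1) = -(k + 2)*(k + 4*(k + 1)**2 + 3)/((k + 4)*(k + 5)**2)
s_(k+1) − s_k = (-39*k**3 - 236*k**2 - 303*k - 118)/(k**5 + 21*k**4 + 175*k**3 + 723*k**2 + 1480*k + 1200)
(s_(k+1) − s_k) − t_k = 6*(-2*k**3 + 3*k**2 + 56*k + 17)/(k**5 + 21*k**4 + 175*k**3 + 723*k**2 + 1480*k + 1200)

Invalid: residual \frac{6 \left(- 2 k^{3} + 3 k^{2} + 56 k + 17\right)}{k^{5} + 21 k^{4} + 175 k^{3} + 723 k^{2} + 1480 k + 1200} ≠ 0.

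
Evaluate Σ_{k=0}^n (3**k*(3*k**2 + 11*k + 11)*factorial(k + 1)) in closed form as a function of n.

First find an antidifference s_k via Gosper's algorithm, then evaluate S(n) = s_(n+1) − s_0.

S(n) = 3*3**n*n*factorial(n + 2) + 6*3**n*factorial(n + 2) - 1

The ratio is 3*(3*k**3 + 23*k**2 + 59*k + 50)/(3*k**2 + 11*k + 11).
So A=3*k + 6 and B=1, with C=k**2 + 11*k/3 + 11/3.
Set up (3*k + 6)·f(k+1) − (1)·f(k) − (k**2 + 11*k/3 + 11/3) = 0.
From deg A=1, deg B=0, deg C=2: d=1.
A polynomial solution: f(k) = (k + 1)/3.
R(k) = B(k−1)·f(k)/C(k) = (k + 1)/(3*k**2 + 11*k + 11); s_k = R·t_k = 3**k*(k + 1)*factorial(k + 1).
Check: Δs_k = 3**k*(3*k**2 + 11*k + 11)*factorial(k + 1). ✓
s_(n+1) = 3**(n + 1)*(n + 2)*factorial(n + 2) and s_(0) = 1, so S(n) = 3*3**n*n*factorial(n + 2) + 6*3**n*factorial(n + 2) - 1.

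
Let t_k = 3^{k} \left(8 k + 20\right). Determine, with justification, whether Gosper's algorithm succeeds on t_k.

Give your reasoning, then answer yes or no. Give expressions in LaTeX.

Yes. s_k = 4 \cdot 3^{k} \left(k + 1\right).

Step 1: r(k) = 3*(2*k + 7)/(2*k + 5).
Take A(k)=3, B(k)=1, C(k)=k + 5/2.
f must satisfy (3)·f(k+1) − (1)·f(k) = k + 5/2.
From deg A=0, deg B=0, deg C=1: d=1.
Solve for f: f(k) = (k + 1)/2 (degree 1 ≤ 1).
Certificate R = B(k−1)f/C = (k + 1)/(2*k + 5) gives s_k = 4*3**k*(k + 1).
Verify: 3**k*(8*k + 20) matches t_k.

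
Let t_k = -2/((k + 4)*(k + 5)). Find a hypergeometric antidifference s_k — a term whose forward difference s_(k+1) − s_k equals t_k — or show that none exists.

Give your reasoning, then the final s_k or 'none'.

r(k) = (k + 4)/(k + 6) after simplifying.
Gosper form: A/B · C(k+1)/C(k) with A=k + 4, B=k + 6, C=1.
Need (k + 4)·f(k+1) − (k + 5)·f(k) = 1.
deg f ≤ 1 (via 1,1,0).
Match coefficients ⇒ f(k) = k/4.
Certificate R = B(k−1)f/C = k*(k + 5)/4 gives s_k = -k/(2*k + 8).
s_(k+1) − s_k = -2/(k**2 + 9*k + 20) = t_k.

s_k = -k/(2*k + 8)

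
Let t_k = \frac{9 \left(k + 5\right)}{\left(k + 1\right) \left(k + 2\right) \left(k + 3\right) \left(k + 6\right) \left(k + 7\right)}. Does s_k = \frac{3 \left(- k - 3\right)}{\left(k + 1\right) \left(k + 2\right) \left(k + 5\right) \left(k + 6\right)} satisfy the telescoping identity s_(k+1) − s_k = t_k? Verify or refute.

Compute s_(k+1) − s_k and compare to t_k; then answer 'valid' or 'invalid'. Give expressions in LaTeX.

s_(k+1) = 3*(-k - 4)/((k + 2)*(k + 3)*(k + 6)*(k + 7))
s_(k+1) − s_k = 3*(3*k**2 + 22*k + 43)/(k**6 + 24*k**5 + 226*k**4 + 1056*k**3 + 2545*k**2 + 2952*k + 1260)
(s_(k+1) − s_k) − t_k = 24*(-k - 4)/(k**6 + 24*k**5 + 226*k**4 + 1056*k**3 + 2545*k**2 + 2952*k + 1260)

Invalid: residual \frac{24 \left(- k - 4\right)}{k^{6} + 24 k^{5} + 226 k^{4} + 1056 k^{3} + 2545 k^{2} + 2952 k + 1260} ≠ 0.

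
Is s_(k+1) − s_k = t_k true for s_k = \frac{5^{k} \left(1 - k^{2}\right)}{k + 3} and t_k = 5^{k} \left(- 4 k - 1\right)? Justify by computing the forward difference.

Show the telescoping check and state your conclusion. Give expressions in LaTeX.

Invalid: residual \frac{8 \cdot 5^{k} \left(k^{2} + 3 k + 1\right)}{k^{2} + 7 k + 12} ≠ 0.

s_(k+1) = 5**(k + 1)*(1 - (k + 1)**2)/(k + 4)
s_(k+1) − s_k = 5**k*(-4*k**3 - 21*k**2 - 31*k - 4)/(k**2 + 7*k + 12)
(s_(k+1) − s_k) − t_k = 8*5**k*(k**2 + 3*k + 1)/(k**2 + 7*k + 12)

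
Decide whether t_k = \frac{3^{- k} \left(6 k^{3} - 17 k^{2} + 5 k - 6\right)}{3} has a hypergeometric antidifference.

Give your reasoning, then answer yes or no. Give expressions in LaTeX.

Compute t_(k+1)/t_k: get (6*k**3 + k**2 - 11*k - 12)/(3*(6*k**3 - 17*k**2 + 5*k - 6)).
So A=1/3 and B=1, with C=k**3 - 17*k**2/6 + 5*k/6 - 1.
Set up (1/3)·f(k+1) − (1)·f(k) − (k**3 - 17*k**2/6 + 5*k/6 - 1) = 0.
From deg A=0, deg B=0, deg C=3: d=3.
Coefficient equations give f(k) = -(k - 1)*(3*k**2 - k + 2)/2.
R(k) = B(k−1)·f(k)/C(k) = -3*(k - 1)*(3*k**2 - k + 2)/(6*k**3 - 17*k**2 + 5*k - 6); s_k = R·t_k = (-3*k**3 + 4*k**2 - 3*k + 2)/3**k.
Check: Δs_k = (6*k**3 - 17*k**2 + 5*k - 6)/(3*3**k). ✓

Yes. s_k = 3^{- k} \left(- 3 k^{3} + 4 k^{2} - 3 k + 2\right).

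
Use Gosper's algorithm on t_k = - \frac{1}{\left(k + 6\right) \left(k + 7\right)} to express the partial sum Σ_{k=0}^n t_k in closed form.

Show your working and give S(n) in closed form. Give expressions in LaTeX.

S(n) = \frac{- n - 1}{6 \left(n + 7\right)}

Compute t_(k+1)/t_k: get (k + 6)/(k + 8).
Gosper form: A/B · C(k+1)/C(k) with A=k + 6, B=k + 8, C=1.
f must satisfy (k + 6)·f(k+1) − (k + 7)·f(k) = 1.
Degrees (1,1,0) ⇒ d ≤ 1.
Match coefficients ⇒ f(k) = k/6.
Then R = B(k−1)f/C = k*(k + 7)/6, so s_k = R(k)·t_k = -k/(6*k + 36).
Verify: -1/(k**2 + 13*k + 42) matches t_k.
Telescope: S(n) = s_(n+1) − s_(0) = (-n - 1)/(6*(n + 7)) − (0) = (-n - 1)/(6*(n + 7)).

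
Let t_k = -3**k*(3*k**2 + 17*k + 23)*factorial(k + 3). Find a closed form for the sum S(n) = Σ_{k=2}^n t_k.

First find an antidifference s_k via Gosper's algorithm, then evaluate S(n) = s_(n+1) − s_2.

Compute t_(k+1)/t_k: get 3*(3*k**3 + 35*k**2 + 135*k + 172)/(3*k**2 + 17*k + 23).
Normal form (A,B,C) = (3*k + 12, 1, k**2 + 17*k/3 + 23/3).
f must satisfy (3*k + 12)·f(k+1) − (1)·f(k) = k**2 + 17*k/3 + 23/3.
Degrees (1,0,2) ⇒ d ≤ 1.
Coefficient equations give f(k) = (k + 1)/3.
Get s_k = R·t_k = -3**k*(k + 1)*factorial(k + 3) with R(k) = B(k−1)f(k)/C(k) = (k + 1)/(3*k**2 + 17*k + 23).
Check: Δs_k = -3**k*(3*k**2 + 17*k + 23)*factorial(k + 3). ✓
Evaluate: s_(n+1) = -3**(n + 1)*(n + 2)*factorial(n + 4); subtract s_(2) = -3240 ⇒ S(n) = -3*3**n*n*factorial(n + 4) - 6*3**n*factorial(n + 4) + 3240.

S(n) = -3*3**n*n*factorial(n + 4) - 6*3**n*factorial(n + 4) + 3240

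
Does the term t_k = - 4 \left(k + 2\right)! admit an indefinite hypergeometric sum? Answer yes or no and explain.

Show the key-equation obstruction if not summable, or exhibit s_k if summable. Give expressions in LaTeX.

No — negative degree bound, so no certificate f.

r(k) = k + 3 after simplifying.
Normal form (A,B,C) = (k + 3, 1, 1).
f must satisfy (k + 3)·f(k+1) − (1)·f(k) = 1.
From deg A=1, deg B=0, deg C=0: d=-1.
Bound -1 < 0, so the key equation has no polynomial solution.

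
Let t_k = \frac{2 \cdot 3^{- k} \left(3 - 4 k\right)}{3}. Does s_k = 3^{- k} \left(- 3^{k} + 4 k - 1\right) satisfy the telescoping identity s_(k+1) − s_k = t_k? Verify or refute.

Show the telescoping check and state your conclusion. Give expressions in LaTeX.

valid; difference matches t_k

s_(k+1) = (-3*3**k + 4*k + 3)/(3*3**k)
s_(k+1) − s_k = 2*(3 - 4*k)/(3*3**k)
(s_(k+1) − s_k) − t_k = 0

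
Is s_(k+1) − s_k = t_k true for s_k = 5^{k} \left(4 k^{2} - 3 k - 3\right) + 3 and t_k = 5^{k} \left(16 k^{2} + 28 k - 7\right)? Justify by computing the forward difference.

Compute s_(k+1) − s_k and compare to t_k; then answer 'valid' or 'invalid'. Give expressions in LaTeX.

s_(k+1) = 5**(k + 1)*(-3*k + 4*(k + 1)**2 - 6) + 3
s_(k+1) − s_k = 5**k*(16*k**2 + 28*k - 7)
(s_(k+1) − s_k) − t_k = 0

valid; difference matches t_k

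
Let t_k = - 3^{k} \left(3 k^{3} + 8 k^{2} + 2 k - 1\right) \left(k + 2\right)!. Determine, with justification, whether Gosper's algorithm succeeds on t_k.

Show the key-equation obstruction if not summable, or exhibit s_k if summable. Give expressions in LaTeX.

The ratio is 3*(3*k**4 + 26*k**3 + 78*k**2 + 93*k + 36)/(3*k**3 + 8*k**2 + 2*k - 1).
A = 3*k + 9, B = 1, C = k**3 + 8*k**2/3 + 2*k/3 - 1/3.
Need (3*k + 9)·f(k+1) − (1)·f(k) = k**3 + 8*k**2/3 + 2*k/3 - 1/3.
From deg A=1, deg B=0, deg C=3: d=2.
A polynomial solution: f(k) = (k - 1)**2/3.
R(k) = B(k−1)·f(k)/C(k) = (k - 1)**2/(3*k**3 + 8*k**2 + 2*k - 1); s_k = R·t_k = -3**k*(k - 1)**2*factorial(k + 2).
s_(k+1) − s_k = -3**k*(3*k**3 + 8*k**2 + 2*k - 1)*factorial(k + 2) = t_k.

Yes. s_k = - 3^{k} \left(k - 1\right)^{2} \left(k + 2\right)!.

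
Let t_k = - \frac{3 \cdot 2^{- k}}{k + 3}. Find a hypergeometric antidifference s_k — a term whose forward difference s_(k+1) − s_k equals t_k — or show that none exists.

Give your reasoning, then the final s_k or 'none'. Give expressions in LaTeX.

none — t_k is not Gosper-summable

t_(k+1)/t_k = (k + 3)/(2*(k + 4)).
Factor: A=k/2 + 3/2; B=k + 4; C=1.
Solve (k/2 + 3/2)·f(k+1) − (k + 3)·f(k) = 1.
From deg A=1, deg B=1, deg C=0: d=-1.
d = -1 < 0 ⇒ no nonzero polynomial f; not summable.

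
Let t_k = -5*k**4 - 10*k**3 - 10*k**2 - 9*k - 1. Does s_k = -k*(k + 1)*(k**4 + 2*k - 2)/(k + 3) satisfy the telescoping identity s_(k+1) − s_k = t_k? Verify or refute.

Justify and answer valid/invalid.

s_(k+1) = -(k + 1)*(k + 2)*(2*k + (k + 1)**4)/(k + 4)
s_(k+1) − s_k = (k + 1)*(k*(k + 4)*(k**4 + 2*k - 2) - (k + 2)*(k + 3)*(2*k + (k + 1)**4))/((k + 3)*(k + 4))
(s_(k+1) − s_k) − t_k = 2*(4*k**5 + 25*k**4 + 40*k**3 + 37*k**2 + 30*k + 3)/(k**2 + 7*k + 12)

Invalid: residual 2*(4*k**5 + 25*k**4 + 40*k**3 + 37*k**2 + 30*k + 3)/(k**2 + 7*k + 12) ≠ 0.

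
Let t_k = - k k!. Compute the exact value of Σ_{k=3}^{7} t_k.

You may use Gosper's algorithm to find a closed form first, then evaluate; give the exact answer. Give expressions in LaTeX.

Ratio r(k) = (k + 1)**2/k.
A = k + 1, B = 1, C = k.
Need (k + 1)·f(k+1) − (1)·f(k) = k.
Bound: deg f ≤ 0.
Solving with deg f ≤ 0: f(k) = 1.
R(k) = B(k−1)·f(k)/C(k) = 1/k; s_k = R·t_k = -factorial(k).
Verify: -k*factorial(k) matches t_k.
Σ_(k=3)^(7) t_k = s_(8) − s_(3) = -40320 − (-6) = -40314.

Σ = -40314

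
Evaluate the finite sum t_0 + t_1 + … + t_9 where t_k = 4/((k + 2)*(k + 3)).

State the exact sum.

Ratio r(k) = (k + 2)/(k + 4).
Normal form (A,B,C) = (k + 2, k + 4, 1).
Set up (k + 2)·f(k+1) − (k + 3)·f(k) − (1) = 0.
d = 1 from the (1,1,0) case.
Match coefficients ⇒ f(k) = k/2.
Certificate R = B(k−1)f/C = k*(k + 3)/2 gives s_k = 2*k/(k + 2).
Check: Δs_k = 4/(k**2 + 5*k + 6). ✓
Σ_(k=0)^(9) t_k = s_(10) − s_(0) = 5/3 − (0) = 5/3.

Σ = 5/3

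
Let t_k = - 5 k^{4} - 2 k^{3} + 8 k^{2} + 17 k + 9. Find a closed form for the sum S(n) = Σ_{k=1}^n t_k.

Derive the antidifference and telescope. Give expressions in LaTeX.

t_(k+1)/t_k = (5*k**4 + 22*k**3 + 28*k**2 - 7*k - 27)/(5*k**4 + 2*k**3 - 8*k**2 - 17*k - 9).
Normal form (A,B,C) = (1, 1, k**4 + 2*k**3/5 - 8*k**2/5 - 17*k/5 - 9/5).
Need (1)·f(k+1) − (1)·f(k) = k**4 + 2*k**3/5 - 8*k**2/5 - 17*k/5 - 9/5.
Bound: deg f ≤ 5.
Coefficient equations give f(k) = k*(k**4 - 2*k**3 - 2*k**2 - 4*k - 2)/5.
So s_k = (B(k−1)f/C)·t_k = (k*(k**4 - 2*k**3 - 2*k**2 - 4*k - 2)/(5*k**4 + 2*k**3 - 8*k**2 - 17*k - 9))·t_k = k*(-k**4 + 2*k**3 + 2*k**2 + 4*k + 2).
s_(k+1) − s_k = -5*k**4 - 2*k**3 + 8*k**2 + 17*k + 9 = t_k.
Evaluate: s_(n+1) = -n**5 - 3*n**4 + 12*n**2 + 19*n + 9; subtract s_(1) = 9 ⇒ S(n) = n*(-n**4 - 3*n**3 + 12*n + 19).

S(n) = n \left(- n^{4} - 3 n^{3} + 12 n + 19\right)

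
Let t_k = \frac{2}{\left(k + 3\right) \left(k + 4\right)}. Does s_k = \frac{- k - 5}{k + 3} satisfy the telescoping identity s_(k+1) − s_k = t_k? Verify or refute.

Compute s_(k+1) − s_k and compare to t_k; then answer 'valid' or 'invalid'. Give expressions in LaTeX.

valid (s_(k+1) − s_k reduces to t_k)

s_(k+1) = (-k - 6)/(k + 4)
s_(k+1) − s_k = 2/(k**2 + 7*k + 12)
(s_(k+1) − s_k) − t_k = 0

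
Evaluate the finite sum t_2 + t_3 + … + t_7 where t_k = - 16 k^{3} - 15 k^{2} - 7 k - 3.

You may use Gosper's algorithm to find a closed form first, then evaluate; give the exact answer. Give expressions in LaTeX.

Σ = -14820

t_(k+1)/t_k = (16*k**3 + 63*k**2 + 85*k + 41)/(16*k**3 + 15*k**2 + 7*k + 3).
Factor: A=1; B=1; C=k**3 + 15*k**2/16 + 7*k/16 + 3/16.
Key eq: (1)·f(k+1) = (1)·f(k) + (k**3 + 15*k**2/16 + 7*k/16 + 3/16).
Bound: deg f ≤ 4.
Coefficient equations give f(k) = k*(4*k**3 - 3*k**2 + 2)/16.
Then R = B(k−1)f/C = k*(4*k**3 - 3*k**2 + 2)/(16*k**3 + 15*k**2 + 7*k + 3), so s_k = R(k)·t_k = k*(-4*k**3 + 3*k**2 - 2).
Δs = -16*k**3 - 15*k**2 - 7*k - 3, as required.
Sum = s_(8) − s_(2); s_(8) = -14864, s_(2) = -44 ⇒ -14820.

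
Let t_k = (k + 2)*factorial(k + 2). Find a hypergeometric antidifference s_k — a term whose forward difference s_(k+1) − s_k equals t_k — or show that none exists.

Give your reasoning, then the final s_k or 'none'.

s_k = factorial(k + 2)

The ratio is (k + 3)**2/(k + 2).
Take A(k)=k + 3, B(k)=1, C(k)=k + 2.
Set up (k + 3)·f(k+1) − (1)·f(k) − (k + 2) = 0.
Bound: deg f ≤ 0.
Solve for f: f(k) = 1 (degree 0 ≤ 0).
R(k) = B(k−1)·f(k)/C(k) = 1/(k + 2); s_k = R·t_k = factorial(k + 2).
Verify: (k + 2)*factorial(k + 2) matches t_k.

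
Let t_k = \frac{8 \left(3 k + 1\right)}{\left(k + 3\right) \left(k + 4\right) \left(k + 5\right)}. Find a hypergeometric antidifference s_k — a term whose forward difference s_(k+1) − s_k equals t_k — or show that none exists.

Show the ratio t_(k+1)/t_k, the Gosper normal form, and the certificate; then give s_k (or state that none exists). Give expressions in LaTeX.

The ratio is (k + 3)*(3*k + 4)/((k + 6)*(3*k + 1)).
Take A(k)=k + 3, B(k)=k + 6, C(k)=k + 1/3.
Set up (k + 3)·f(k+1) − (k + 5)·f(k) − (k + 1/3) = 0.
d = 2 from the (1,1,1) case.
Solving with deg f ≤ 2: f(k) = k*(5*k - 1)/36.
Get s_k = R·t_k = 2*k*(5*k - 1)/(3*(k + 3)*(k + 4)) with R(k) = B(k−1)f(k)/C(k) = k*(k + 5)*(5*k - 1)/(12*(3*k + 1)).
s_(k+1) − s_k = 8*(3*k + 1)/(k**3 + 12*k**2 + 47*k + 60) = t_k.

s_k = \frac{2 k \left(5 k - 1\right)}{3 \left(k + 3\right) \left(k + 4\right)}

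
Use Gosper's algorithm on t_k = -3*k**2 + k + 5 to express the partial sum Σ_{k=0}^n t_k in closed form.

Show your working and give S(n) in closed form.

t_(k+1)/t_k = (k - 3*(k + 1)**2 + 6)/(-3*k**2 + k + 5).
A = 1, B = 1, C = k**2 - k/3 - 5/3.
Set up (1)·f(k+1) − (1)·f(k) − (k**2 - k/3 - 5/3) = 0.
Degrees (0,0,2) ⇒ d ≤ 3.
Solving with deg f ≤ 3: f(k) = k*(k**2 - 2*k - 4)/3.
So s_k = (B(k−1)f/C)·t_k = (k*(k**2 - 2*k - 4)/(3*k**2 - k - 5))·t_k = k*(-k**2 + 2*k + 4).
Δs = -3*k**2 + k + 5, as required.
s_(n+1) = -n**3 - n**2 + 5*n + 5 and s_(0) = 0, so S(n) = -n**3 - n**2 + 5*n + 5.

S(n) = -n**3 - n**2 + 5*n + 5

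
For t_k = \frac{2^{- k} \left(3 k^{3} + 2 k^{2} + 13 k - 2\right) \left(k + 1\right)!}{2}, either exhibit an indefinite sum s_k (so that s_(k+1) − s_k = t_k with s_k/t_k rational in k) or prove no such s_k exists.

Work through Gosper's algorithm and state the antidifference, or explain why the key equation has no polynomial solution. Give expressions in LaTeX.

s_k = 2^{- k} \left(3 k^{2} - 4 k + 2\right) \left(k + 1\right)!

Compute t_(k+1)/t_k: get (3*k**4 + 17*k**3 + 48*k**2 + 68*k + 32)/(2*(3*k**3 + 2*k**2 + 13*k - 2)).
A = k/2 + 1, B = 1, C = k**3 + 2*k**2/3 + 13*k/3 - 2/3.
f must satisfy (k/2 + 1)·f(k+1) − (1)·f(k) = k**3 + 2*k**2/3 + 13*k/3 - 2/3.
From deg A=1, deg B=0, deg C=3: d=2.
Solve for f: f(k) = 2*(3*k**2 - 4*k + 2)/3 (degree 2 ≤ 2).
R(k) = B(k−1)·f(k)/C(k) = 2*(3*k**2 - 4*k + 2)/(3*k**3 + 2*k**2 + 13*k - 2); s_k = R·t_k = (3*k**2 - 4*k + 2)*factorial(k + 1)/2**k.
s_(k+1) − s_k = (3*k**3 + 2*k**2 + 13*k - 2)*factorial(k + 1)/(2*2**k) = t_k.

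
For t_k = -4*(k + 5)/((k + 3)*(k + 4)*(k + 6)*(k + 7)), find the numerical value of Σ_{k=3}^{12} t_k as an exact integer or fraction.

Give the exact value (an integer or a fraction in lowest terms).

r(k) = (k + 3)*(k + 6)**2/((k + 5)**2*(k + 8)) after simplifying.
Normal form (A,B,C) = (k + 3, k + 8, k**2 + 10*k + 25).
f must satisfy (k + 3)·f(k+1) − (k + 7)·f(k) = k**2 + 10*k + 25.
Degrees (1,1,2) ⇒ d ≤ 4.
Coefficient equations give f(k) = k*(k + 4)*(k + 5)*(k + 9)/36.
Certificate R = B(k−1)f/C = k*(k + 4)*(k + 7)*(k + 9)/(36*(k + 5)) gives s_k = k*(-k - 9)/(9*(k**2 + 9*k + 18)).
s_(k+1) − s_k = 4*(-k - 5)/(k**4 + 20*k**3 + 145*k**2 + 450*k + 504) = t_k.
Σ_(k=3)^(12) t_k = s_(13) − s_(3) = -143/1368 − (-2/27) = -125/4104.

Σ = -125/4104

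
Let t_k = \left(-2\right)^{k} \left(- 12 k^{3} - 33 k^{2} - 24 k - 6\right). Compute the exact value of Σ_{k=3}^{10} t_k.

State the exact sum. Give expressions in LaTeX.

Step 1: r(k) = 2*(-4*k**3 - 23*k**2 - 42*k - 25)/(4*k**3 + 11*k**2 + 8*k + 2).
Gosper form: A/B · C(k+1)/C(k) with A=-2, B=1, C=k**3 + 11*k**2/4 + 2*k + 1/2.
Set up (-2)·f(k+1) − (1)·f(k) − (k**3 + 11*k**2/4 + 2*k + 1/2) = 0.
d = 3 from the (0,0,3) case.
Coefficient equations give f(k) = -k*(4*k**2 + 3*k - 4)/12.
R(k) = B(k−1)·f(k)/C(k) = -k*(4*k**2 + 3*k - 4)/(3*(4*k**3 + 11*k**2 + 8*k + 2)); s_k = R·t_k = (-2)**k*k*(4*k**2 + 3*k - 4).
Δs = (-2)**k*(-12*k**3 - 33*k**2 - 24*k - 6), as required.
Sum = s_(11) − s_(3); s_(11) = -11556864, s_(3) = -984 ⇒ -11555880.

Σ = -11555880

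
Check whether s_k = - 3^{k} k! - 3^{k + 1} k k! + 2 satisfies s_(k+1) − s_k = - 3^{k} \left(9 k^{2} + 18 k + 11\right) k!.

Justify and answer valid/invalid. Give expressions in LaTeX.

s_(k+1) = -9*3**k*k**2*factorial(k) - 21*3**k*k*factorial(k) - 12*3**k*factorial(k) + 2
s_(k+1) − s_k = -3**k*(9*k**2 + 18*k + 11)*factorial(k)
(s_(k+1) − s_k) − t_k = 0

Valid — Δs_k = t_k.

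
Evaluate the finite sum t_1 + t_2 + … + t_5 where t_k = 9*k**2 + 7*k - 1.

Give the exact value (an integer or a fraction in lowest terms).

Σ = 595

Step 1: r(k) = (9*k**2 + 25*k + 15)/(9*k**2 + 7*k - 1).
Normal form (A,B,C) = (1, 1, k**2 + 7*k/9 - 1/9).
Set up (1)·f(k+1) − (1)·f(k) − (k**2 + 7*k/9 - 1/9) = 0.
Bound: deg f ≤ 3.
Solve for f: f(k) = k*(3*k**2 - k - 3)/9 (degree 3 ≤ 3).
Certificate R = B(k−1)f/C = k*(3*k**2 - k - 3)/(9*k**2 + 7*k - 1) gives s_k = k*(3*k**2 - k - 3).
Δs = 9*k**2 + 7*k - 1, as required.
Telescoping: Σ = s_(6) − s_(1) = 594 − (-1) = 595.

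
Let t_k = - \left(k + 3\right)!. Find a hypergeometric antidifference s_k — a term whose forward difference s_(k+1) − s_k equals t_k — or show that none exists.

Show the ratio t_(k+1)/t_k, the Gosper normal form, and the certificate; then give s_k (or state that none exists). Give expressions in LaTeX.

The ratio is k + 4.
Gosper form: A/B · C(k+1)/C(k) with A=k + 4, B=1, C=1.
Solve (k + 4)·f(k+1) − (1)·f(k) = 1.
deg f ≤ -1 (via 1,0,0).
Negative degree bound (-1): no f exists, t_k not Gosper-summable.

none (Gosper's algorithm certifies no s_k)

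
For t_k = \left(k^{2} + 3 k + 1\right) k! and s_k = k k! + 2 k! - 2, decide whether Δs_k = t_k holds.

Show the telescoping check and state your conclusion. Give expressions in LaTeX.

valid (s_(k+1) − s_k reduces to t_k)

s_(k+1) = k**2*factorial(k) + 4*k*factorial(k) + 3*factorial(k) - 2
s_(k+1) − s_k = (k**2 + 3*k + 1)*factorial(k)
(s_(k+1) − s_k) − t_k = 0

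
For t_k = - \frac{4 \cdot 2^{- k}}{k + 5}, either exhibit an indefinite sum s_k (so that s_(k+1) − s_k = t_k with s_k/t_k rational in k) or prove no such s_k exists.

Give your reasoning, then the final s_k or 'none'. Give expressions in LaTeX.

Step 1: r(k) = (k + 5)/(2*(k + 6)).
So A=k/2 + 5/2 and B=k + 6, with C=1.
Need (k/2 + 5/2)·f(k+1) − (k + 5)·f(k) = 1.
Bound: deg f ≤ -1.
deg f ≤ -1 is impossible — no certificate.

none — t_k is not Gosper-summable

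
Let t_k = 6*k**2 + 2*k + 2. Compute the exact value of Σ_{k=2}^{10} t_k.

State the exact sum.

Σ = 2430

t_(k+1)/t_k = (k + 3*(k + 1)**2 + 2)/(3*k**2 + k + 1).
Factor: A=1; B=1; C=k**2 + k/3 + 1/3.
Solve (1)·f(k+1) − (1)·f(k) = k**2 + k/3 + 1/3.
Degrees (0,0,2) ⇒ d ≤ 3.
A polynomial solution: f(k) = k*(k**2 - k + 1)/3.
Then R = B(k−1)f/C = k*(k**2 - k + 1)/(3*k**2 + k + 1), so s_k = R(k)·t_k = 2*k*(k**2 - k + 1).
Verify: 6*k**2 + 2*k + 2 matches t_k.
Telescoping: Σ = s_(11) − s_(2) = 2442 − (12) = 2430.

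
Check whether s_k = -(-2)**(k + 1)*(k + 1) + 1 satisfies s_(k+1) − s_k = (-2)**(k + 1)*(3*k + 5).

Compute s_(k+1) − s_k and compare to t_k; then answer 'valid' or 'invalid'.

valid (s_(k+1) − s_k reduces to t_k)

s_(k+1) = -4*(-2)**k*(k + 2) + 1
s_(k+1) − s_k = (-2)**(k + 1)*(3*k + 5)
(s_(k+1) − s_k) − t_k = 0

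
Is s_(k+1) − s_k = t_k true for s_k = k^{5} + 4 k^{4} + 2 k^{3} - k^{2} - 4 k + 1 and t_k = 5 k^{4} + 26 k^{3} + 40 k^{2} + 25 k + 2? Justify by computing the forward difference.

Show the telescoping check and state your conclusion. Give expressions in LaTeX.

s_(k+1) = k**5 + 9*k**4 + 28*k**3 + 39*k**2 + 21*k + 3
s_(k+1) − s_k = 5*k**4 + 26*k**3 + 40*k**2 + 25*k + 2
(s_(k+1) − s_k) − t_k = 0

valid; difference matches t_k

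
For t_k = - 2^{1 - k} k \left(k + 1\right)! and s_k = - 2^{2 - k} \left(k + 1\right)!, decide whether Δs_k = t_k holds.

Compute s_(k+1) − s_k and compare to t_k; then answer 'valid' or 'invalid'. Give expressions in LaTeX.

s_(k+1) = -2**(1 - k)*factorial(k + 2)
s_(k+1) − s_k = -2**(1 - k)*k*factorial(k + 1)
(s_(k+1) − s_k) − t_k = 0

Valid: the claim telescopes to t_k.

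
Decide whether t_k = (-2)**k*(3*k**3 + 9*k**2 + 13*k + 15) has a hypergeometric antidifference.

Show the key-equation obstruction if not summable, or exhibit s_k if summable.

Yes. s_k = (-2)**k*(-k**3 - k**2 - k - 3).

The ratio is 2*(-3*k**3 - 18*k**2 - 40*k - 40)/(3*k**3 + 9*k**2 + 13*k + 15).
Take A(k)=-2, B(k)=1, C(k)=k**3 + 3*k**2 + 13*k/3 + 5.
f must satisfy (-2)·f(k+1) − (1)·f(k) = k**3 + 3*k**2 + 13*k/3 + 5.
d = 3 from the (0,0,3) case.
Solve for f: f(k) = -(k**3 + k**2 + k + 3)/3 (degree 3 ≤ 3).
Get s_k = R·t_k = (-2)**k*(-k**3 - k**2 - k - 3) with R(k) = B(k−1)f(k)/C(k) = -(k**3 + k**2 + k + 3)/(3*k**3 + 9*k**2 + 13*k + 15).
Check: Δs_k = (-2)**k*(3*k**3 + 9*k**2 + 13*k + 15). ✓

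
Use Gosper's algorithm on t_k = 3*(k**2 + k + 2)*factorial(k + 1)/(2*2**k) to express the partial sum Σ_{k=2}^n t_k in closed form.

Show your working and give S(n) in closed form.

Step 1: r(k) = (k + 2)*(k + (k + 1)**2 + 3)/(2*(k**2 + k + 2)).
Normal form (A,B,C) = (k/2 + 1, 1, k**2 + k + 2).
Key eq: (k/2 + 1)·f(k+1) = (1)·f(k) + (k**2 + k + 2).
deg f ≤ 1 (via 1,0,2).
A polynomial solution: f(k) = 2*k.
R(k) = B(k−1)·f(k)/C(k) = 2*k/(k**2 + k + 2); s_k = R·t_k = 3*k*factorial(k + 1)/2**k.
Δs = 3*(k**2 + k + 2)*factorial(k + 1)/(2*2**k), as required.
s_(n+1) = 3*2**(-n - 1)*(n + 1)*factorial(n + 2) and s_(2) = 9, so S(n) = 3*(-6*2**n + n**3*factorial(n) + 4*n**2*factorial(n) + 5*n*factorial(n) + 2*factorial(n))/(2*2**n).

S(n) = 3*(-6*2**n + n**3*factorial(n) + 4*n**2*factorial(n) + 5*n*factorial(n) + 2*factorial(n))/(2*2**n)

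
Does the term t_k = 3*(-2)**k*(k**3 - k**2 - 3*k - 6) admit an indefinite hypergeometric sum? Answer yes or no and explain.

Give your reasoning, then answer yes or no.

Yes. s_k = (-2)**k*(-k**3 + 3*k**2 + k + 4).

The ratio is 2*(-k**3 - 2*k**2 + 2*k + 9)/(k**3 - k**2 - 3*k - 6).
A = -2, B = 1, C = k**3 - k**2 - 3*k - 6.
Need (-2)·f(k+1) − (1)·f(k) = k**3 - k**2 - 3*k - 6.
d = 3 from the (0,0,3) case.
A polynomial solution: f(k) = -(k**3 - 3*k**2 - k - 4)/3.
Certificate R = B(k−1)f/C = -(k**3 - 3*k**2 - k - 4)/(3*(k**3 - k**2 - 3*k - 6)) gives s_k = (-2)**k*(-k**3 + 3*k**2 + k + 4).
Verify: 3*(-2)**k*(k**3 - k**2 - 3*k - 6) matches t_k.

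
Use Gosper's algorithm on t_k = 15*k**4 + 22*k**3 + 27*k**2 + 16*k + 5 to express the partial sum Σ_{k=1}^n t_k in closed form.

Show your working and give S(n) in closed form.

S(n) = n*(3*n**4 + 13*n**3 + 25*n**2 + 27*n + 17)

r(k) = (15*k**4 + 82*k**3 + 183*k**2 + 196*k + 85)/(15*k**4 + 22*k**3 + 27*k**2 + 16*k + 5) after simplifying.
So A=1 and B=1, with C=k**4 + 22*k**3/15 + 9*k**2/5 + 16*k/15 + 1/3.
f must satisfy (1)·f(k+1) − (1)·f(k) = k**4 + 22*k**3/15 + 9*k**2/5 + 16*k/15 + 1/3.
From deg A=0, deg B=0, deg C=4: d=5.
Coefficient equations give f(k) = k*(k**2 - k + 1)*(3*k**2 + k + 1)/15.
Get s_k = R·t_k = 3*k**5 - 2*k**4 + 3*k**3 + k with R(k) = B(k−1)f(k)/C(k) = k*(k**2 - k + 1)*(3*k**2 + k + 1)/(15*k**4 + 22*k**3 + 27*k**2 + 16*k + 5).
s_(k+1) − s_k = 15*k**4 + 22*k**3 + 27*k**2 + 16*k + 5 = t_k.
Evaluate: s_(n+1) = 3*n**5 + 13*n**4 + 25*n**3 + 27*n**2 + 17*n + 5; subtract s_(1) = 5 ⇒ S(n) = n*(3*n**4 + 13*n**3 + 25*n**2 + 27*n + 17).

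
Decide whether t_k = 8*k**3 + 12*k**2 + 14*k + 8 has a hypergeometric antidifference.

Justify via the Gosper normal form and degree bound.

r(k) = (4*k**3 + 18*k**2 + 31*k + 21)/(4*k**3 + 6*k**2 + 7*k + 4) after simplifying.
So A=1 and B=1, with C=k**3 + 3*k**2/2 + 7*k/4 + 1.
Solve (1)·f(k+1) − (1)·f(k) = k**3 + 3*k**2/2 + 7*k/4 + 1.
From deg A=0, deg B=0, deg C=3: d=4.
Match coefficients ⇒ f(k) = k*(2*k**3 + 3*k + 3)/8.
Certificate R = B(k−1)f/C = k*(2*k**3 + 3*k + 3)/(2*(4*k**3 + 6*k**2 + 7*k + 4)) gives s_k = k*(2*k**3 + 3*k + 3).
Check: Δs_k = 8*k**3 + 12*k**2 + 14*k + 8. ✓

Yes. s_k = k*(2*k**3 + 3*k + 3).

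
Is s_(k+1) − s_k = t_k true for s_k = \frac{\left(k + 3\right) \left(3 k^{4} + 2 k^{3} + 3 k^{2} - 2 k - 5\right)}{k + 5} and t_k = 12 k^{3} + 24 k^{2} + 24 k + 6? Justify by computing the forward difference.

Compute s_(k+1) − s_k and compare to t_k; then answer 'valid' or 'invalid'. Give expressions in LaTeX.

Invalid: residual \frac{2 \left(- 9 k^{4} - 82 k^{3} - 141 k^{2} - 128 k - 35\right)}{k^{2} + 11 k + 30} ≠ 0.

s_(k+1) = (3*k**5 + 26*k**4 + 83*k**3 + 130*k**2 + 89*k + 4)/(k + 6)
s_(k+1) − s_k = 2*(6*k**5 + 69*k**4 + 242*k**3 + 354*k**2 + 265*k + 55)/(k**2 + 11*k + 30)
(s_(k+1) − s_k) − t_k = 2*(-9*k**4 - 82*k**3 - 141*k**2 - 128*k - 35)/(k**2 + 11*k + 30)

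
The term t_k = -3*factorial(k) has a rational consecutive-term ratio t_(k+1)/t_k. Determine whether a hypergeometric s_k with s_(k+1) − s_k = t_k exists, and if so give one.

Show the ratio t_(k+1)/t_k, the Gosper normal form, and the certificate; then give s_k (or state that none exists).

none — t_k is not Gosper-summable

Compute t_(k+1)/t_k: get k + 1.
Normal form (A,B,C) = (k + 1, 1, 1).
f must satisfy (k + 1)·f(k+1) − (1)·f(k) = 1.
From deg A=1, deg B=0, deg C=0: d=-1.
deg f ≤ -1 is impossible — no certificate.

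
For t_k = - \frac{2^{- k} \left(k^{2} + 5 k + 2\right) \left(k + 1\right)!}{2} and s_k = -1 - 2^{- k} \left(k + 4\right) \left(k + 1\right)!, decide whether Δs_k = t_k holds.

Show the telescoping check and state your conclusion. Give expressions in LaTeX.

s_(k+1) = -2**(-k - 1)*(k + 5)*factorial(k + 2) - 1
s_(k+1) − s_k = -(k**2 + 5*k + 2)*factorial(k + 1)/(2*2**k)
(s_(k+1) − s_k) − t_k = 0

valid; difference matches t_k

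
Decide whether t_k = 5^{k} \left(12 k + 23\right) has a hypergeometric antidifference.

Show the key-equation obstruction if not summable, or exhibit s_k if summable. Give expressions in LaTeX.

r(k) = 5*(12*k + 35)/(12*k + 23) after simplifying.
A = 5, B = 1, C = k + 23/12.
Need (5)·f(k+1) − (1)·f(k) = k + 23/12.
Degrees (0,0,1) ⇒ d ≤ 1.
Coefficient equations give f(k) = (3*k + 2)/12.
So s_k = (B(k−1)f/C)·t_k = ((3*k + 2)/(12*k + 23))·t_k = 5**k*(3*k + 2).
Δs = 5**k*(12*k + 23), as required.

Yes. s_k = 5^{k} \left(3 k + 2\right).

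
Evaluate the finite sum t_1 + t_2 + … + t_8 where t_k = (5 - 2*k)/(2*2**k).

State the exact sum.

Step 1: r(k) = (2*k - 3)/(2*(2*k - 5)).
So A=1/2 and B=1, with C=k - 5/2.
Solve (1/2)·f(k+1) − (1)·f(k) = k - 5/2.
deg f ≤ 1 (via 0,0,1).
Match coefficients ⇒ f(k) = 3 - 2*k.
Then R = B(k−1)f/C = -2*(2*k - 3)/(2*k - 5), so s_k = R(k)·t_k = (2*k - 3)/2**k.
Δs = (5 - 2*k)/(2*2**k), as required.
Sum = s_(9) − s_(1); s_(9) = 15/512, s_(1) = -1/2 ⇒ 271/512.

Σ = 271/512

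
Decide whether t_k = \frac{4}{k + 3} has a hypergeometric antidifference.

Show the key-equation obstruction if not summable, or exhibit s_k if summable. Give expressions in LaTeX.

No — key equation has no polynomial f.

Step 1: r(k) = (k + 3)/(k + 4).
A = k + 3, B = k + 4, C = 1.
Set up (k + 3)·f(k+1) − (k + 3)·f(k) − (1) = 0.
d = 0 from the (1,1,0) case.
Put f(k) = c0: A·f(k+1) − B(k−1)·f(k) − C = -1; need -1 = 0 — inconsistent ⇒ no f, not summable.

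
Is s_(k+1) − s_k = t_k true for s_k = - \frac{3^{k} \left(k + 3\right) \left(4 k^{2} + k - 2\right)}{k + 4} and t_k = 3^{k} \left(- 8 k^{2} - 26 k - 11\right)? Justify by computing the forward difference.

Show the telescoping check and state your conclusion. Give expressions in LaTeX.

s_(k+1) = -3**(k + 1)*(k + 4)*(k + 4*(k + 1)**2 - 1)/(k + 5)
s_(k+1) − s_k = 3**k*(-8*k**4 - 90*k**3 - 351*k**2 - 505*k - 174)/(k**2 + 9*k + 20)
(s_(k+1) − s_k) − t_k = 3**k*(8*k**3 + 54*k**2 + 114*k + 46)/(k**2 + 9*k + 20)

Invalid: residual \frac{3^{k} \left(8 k^{3} + 54 k^{2} + 114 k + 46\right)}{k^{2} + 9 k + 20} ≠ 0.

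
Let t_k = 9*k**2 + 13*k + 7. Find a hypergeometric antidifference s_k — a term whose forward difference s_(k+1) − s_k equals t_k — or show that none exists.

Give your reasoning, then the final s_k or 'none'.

Step 1: r(k) = (9*k**2 + 31*k + 29)/(9*k**2 + 13*k + 7).
So A=1 and B=1, with C=k**2 + 13*k/9 + 7/9.
Key eq: (1)·f(k+1) = (1)·f(k) + (k**2 + 13*k/9 + 7/9).
deg f ≤ 3 (via 0,0,2).
Coefficient equations give f(k) = k*(3*k**2 + 2*k + 2)/9.
Get s_k = R·t_k = k*(3*k**2 + 2*k + 2) with R(k) = B(k−1)f(k)/C(k) = k*(3*k**2 + 2*k + 2)/(9*k**2 + 13*k + 7).
s_(k+1) − s_k = 9*k**2 + 13*k + 7 = t_k.

s_k = k*(3*k**2 + 2*k + 2)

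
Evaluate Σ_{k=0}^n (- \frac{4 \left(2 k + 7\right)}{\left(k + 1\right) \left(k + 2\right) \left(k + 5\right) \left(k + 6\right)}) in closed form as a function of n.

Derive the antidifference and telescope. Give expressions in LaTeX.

The ratio is (k + 1)*(k + 5)*(2*k + 9)/((k + 3)*(k + 7)*(2*k + 7)).
Take A(k)=k + 1, B(k)=k + 7, C(k)=k**3 + 21*k**2/2 + 73*k/2 + 42.
Need (k + 1)·f(k+1) − (k + 6)·f(k) = k**3 + 21*k**2/2 + 73*k/2 + 42.
Bound: deg f ≤ 5.
A polynomial solution: f(k) = k*(k + 2)*(k + 3)*(k + 4)*(k + 6)/10.
R(k) = B(k−1)·f(k)/C(k) = k*(k + 2)*(k + 6)**2/(5*(2*k + 7)); s_k = R·t_k = 4*k*(-k - 6)/(5*(k**2 + 6*k + 5)).
Check: Δs_k = 4*(-2*k - 7)/(k**4 + 14*k**3 + 65*k**2 + 112*k + 60). ✓
s_(n+1) = 4*(-n**2 - 8*n - 7)/(5*(n**2 + 8*n + 12)) and s_(0) = 0, so S(n) = 4*(-n**2 - 8*n - 7)/(5*(n**2 + 8*n + 12)).

S(n) = \frac{4 \left(- n^{2} - 8 n - 7\right)}{5 \left(n^{2} + 8 n + 12\right)}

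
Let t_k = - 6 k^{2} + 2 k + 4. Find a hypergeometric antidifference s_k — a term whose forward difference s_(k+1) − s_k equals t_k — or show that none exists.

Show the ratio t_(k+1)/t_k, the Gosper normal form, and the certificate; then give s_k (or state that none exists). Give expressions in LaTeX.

The ratio is k*(3*k + 5)/(3*k**2 - k - 2).
Take A(k)=1, B(k)=1, C(k)=k**2 - k/3 - 2/3.
Set up (1)·f(k+1) − (1)·f(k) − (k**2 - k/3 - 2/3) = 0.
d = 3 from the (0,0,2) case.
Coefficient equations give f(k) = k*(k**2 - 2*k - 1)/3.
Then R = B(k−1)f/C = k*(k**2 - 2*k - 1)/((k - 1)*(3*k + 2)), so s_k = R(k)·t_k = 2*k*(-k**2 + 2*k + 1).
Check: Δs_k = -6*k**2 + 2*k + 4. ✓

s_k = 2 k \left(- k^{2} + 2 k + 1\right)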